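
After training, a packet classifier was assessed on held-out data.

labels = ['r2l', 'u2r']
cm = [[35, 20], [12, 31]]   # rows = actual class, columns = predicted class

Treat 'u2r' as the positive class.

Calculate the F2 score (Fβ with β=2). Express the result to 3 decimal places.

0.695

Fβ = (1+β²)·TP / ((1+β²)·TP + β²·FN + FP), with β²=4
= 5·31 / (5·31 + 4·12 + 20) = 0.695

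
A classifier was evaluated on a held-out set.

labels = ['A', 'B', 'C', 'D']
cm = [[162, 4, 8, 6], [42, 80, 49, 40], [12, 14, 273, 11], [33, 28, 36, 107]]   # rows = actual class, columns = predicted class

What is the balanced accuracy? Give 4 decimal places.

0.6711

Balanced accuracy = mean of per-class recall.
  A: recall = 162/180 = 0.90000
  B: recall = 80/211 = 0.37915
  C: recall = 273/310 = 0.88065
  D: recall = 107/204 = 0.52451
Mean = (0.90000 + 0.37915 + 0.88065 + 0.52451) / 4 = 0.6711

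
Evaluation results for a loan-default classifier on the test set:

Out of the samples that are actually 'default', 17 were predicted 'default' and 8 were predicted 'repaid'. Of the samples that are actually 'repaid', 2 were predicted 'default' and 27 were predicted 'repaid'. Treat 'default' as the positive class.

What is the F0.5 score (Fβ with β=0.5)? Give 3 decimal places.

0.842

Fβ = (1+β²)·TP / ((1+β²)·TP + β²·FN + FP), with β²=1/4
= 1.25·17 / (1.25·17 + 0.25·8 + 2) = 0.842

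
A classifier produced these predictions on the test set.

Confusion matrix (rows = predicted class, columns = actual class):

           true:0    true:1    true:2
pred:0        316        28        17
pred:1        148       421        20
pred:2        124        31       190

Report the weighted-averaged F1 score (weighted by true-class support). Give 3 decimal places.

0.711

Per-class F1 score (2·TP/(2·TP+FP+FN)):
  0: TP=316, FP=28+17=45, FN=148+124=272 → 632/949 = 0.6660
  1: TP=421, FP=148+20=168, FN=28+31=59 → 842/1069 = 0.7877
  2: TP=190, FP=124+31=155, FN=17+20=37 → 380/572 = 0.6643
Weighted-F1 score = Σ (supportᵢ/N)·F1 scoreᵢ with N=1295: (588/1295)·0.6660 + (480/1295)·0.7877 + (227/1295)·0.6643 = 0.711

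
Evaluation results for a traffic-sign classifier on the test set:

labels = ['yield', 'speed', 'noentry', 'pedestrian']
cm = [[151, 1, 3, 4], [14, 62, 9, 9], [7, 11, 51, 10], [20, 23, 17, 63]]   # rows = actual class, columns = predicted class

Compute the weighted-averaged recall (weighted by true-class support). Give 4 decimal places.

Per-class recall (TP/(TP+FN)):
  yield: TP=151, FN=1+3+4=8 → 151/159 = 0.94969
  speed: TP=62, FN=14+9+9=32 → 62/94 = 0.65957
  noentry: TP=51, FN=7+11+10=28 → 51/79 = 0.64557
  pedestrian: TP=63, FN=20+23+17=60 → 63/123 = 0.51220
Weighted-recall = Σ (supportᵢ/N)·recallᵢ with N=455: (159/455)·0.94969 + (94/455)·0.65957 + (79/455)·0.64557 + (123/455)·0.51220 = 0.7187

0.7187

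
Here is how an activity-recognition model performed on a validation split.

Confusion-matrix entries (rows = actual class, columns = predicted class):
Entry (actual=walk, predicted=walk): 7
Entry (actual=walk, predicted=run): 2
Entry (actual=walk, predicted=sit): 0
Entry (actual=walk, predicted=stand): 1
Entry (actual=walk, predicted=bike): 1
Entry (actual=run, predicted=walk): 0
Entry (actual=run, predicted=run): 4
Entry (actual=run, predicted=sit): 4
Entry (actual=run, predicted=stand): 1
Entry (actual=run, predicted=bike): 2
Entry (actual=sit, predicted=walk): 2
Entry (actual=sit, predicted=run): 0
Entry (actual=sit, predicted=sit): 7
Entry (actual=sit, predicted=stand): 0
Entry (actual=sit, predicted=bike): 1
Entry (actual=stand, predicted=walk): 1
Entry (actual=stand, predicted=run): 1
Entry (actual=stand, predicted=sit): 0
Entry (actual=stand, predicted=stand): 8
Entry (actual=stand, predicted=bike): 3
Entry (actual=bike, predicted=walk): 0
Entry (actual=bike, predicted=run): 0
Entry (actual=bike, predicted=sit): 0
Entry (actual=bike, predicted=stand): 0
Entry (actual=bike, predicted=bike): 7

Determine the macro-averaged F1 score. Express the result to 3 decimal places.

Per-class F1 score (2·TP/(2·TP+FP+FN)):
  walk: TP=7, FP=0+2+1+0=3, FN=2+0+1+1=4 → 14/21 = 0.6667
  run: TP=4, FP=2+0+1+0=3, FN=0+4+1+2=7 → 8/18 = 0.4444
  sit: TP=7, FP=0+4+0+0=4, FN=2+0+0+1=3 → 14/21 = 0.6667
  stand: TP=8, FP=1+1+0+0=2, FN=1+1+0+3=5 → 16/23 = 0.6957
  bike: TP=7, FP=1+2+1+3=7, FN=0+0+0+0=0 → 14/21 = 0.6667
Macro-F1 score = mean = (0.6667 + 0.4444 + 0.6667 + 0.6957 + 0.6667) / 5 = 0.628

0.628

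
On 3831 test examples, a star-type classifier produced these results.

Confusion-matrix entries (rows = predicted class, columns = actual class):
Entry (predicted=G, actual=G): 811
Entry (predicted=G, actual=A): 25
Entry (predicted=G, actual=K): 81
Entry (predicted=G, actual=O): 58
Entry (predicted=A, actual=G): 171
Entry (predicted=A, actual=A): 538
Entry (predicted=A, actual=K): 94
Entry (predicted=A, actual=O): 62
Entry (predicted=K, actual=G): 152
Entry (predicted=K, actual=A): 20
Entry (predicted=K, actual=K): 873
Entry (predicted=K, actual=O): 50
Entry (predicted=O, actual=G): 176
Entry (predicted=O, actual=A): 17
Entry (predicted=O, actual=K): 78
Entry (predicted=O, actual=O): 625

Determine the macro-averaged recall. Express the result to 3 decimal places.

Per-class recall (TP/(TP+FN)):
  G: TP=811, FN=171+152+176=499 → 811/1310 = 0.6191
  A: TP=538, FN=25+20+17=62 → 538/600 = 0.8967
  K: TP=873, FN=81+94+78=253 → 873/1126 = 0.7753
  O: TP=625, FN=58+62+50=170 → 625/795 = 0.7862
Macro-recall = mean = (0.6191 + 0.8967 + 0.7753 + 0.7862) / 4 = 0.769

0.769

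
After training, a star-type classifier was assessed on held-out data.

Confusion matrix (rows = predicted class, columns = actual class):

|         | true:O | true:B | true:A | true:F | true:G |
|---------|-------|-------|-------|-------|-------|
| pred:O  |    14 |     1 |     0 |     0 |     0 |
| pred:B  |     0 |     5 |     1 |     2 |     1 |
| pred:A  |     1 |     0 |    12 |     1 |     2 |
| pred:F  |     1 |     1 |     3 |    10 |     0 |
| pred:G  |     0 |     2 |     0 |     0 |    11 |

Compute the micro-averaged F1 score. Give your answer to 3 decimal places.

0.765

Micro-averaging pools counts across classes: ΣTP=52, ΣFP=16, ΣFN=16.
Micro-F1 score = 2·TP/(2·TP+FP+FN) on pooled counts = 0.765 (equals overall accuracy in single-label multiclass).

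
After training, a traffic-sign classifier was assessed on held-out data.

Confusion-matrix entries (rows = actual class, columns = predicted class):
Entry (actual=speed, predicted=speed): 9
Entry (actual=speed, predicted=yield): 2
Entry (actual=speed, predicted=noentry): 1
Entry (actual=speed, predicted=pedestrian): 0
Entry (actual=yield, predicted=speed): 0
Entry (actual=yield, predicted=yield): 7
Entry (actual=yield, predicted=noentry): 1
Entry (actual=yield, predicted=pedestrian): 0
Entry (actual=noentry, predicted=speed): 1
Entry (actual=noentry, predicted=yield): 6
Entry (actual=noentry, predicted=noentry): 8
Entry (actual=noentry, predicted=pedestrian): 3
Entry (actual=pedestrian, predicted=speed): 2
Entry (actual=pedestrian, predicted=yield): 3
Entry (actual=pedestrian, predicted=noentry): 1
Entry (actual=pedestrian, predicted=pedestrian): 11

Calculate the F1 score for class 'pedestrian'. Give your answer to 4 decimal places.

0.7097

Take TP from the diagonal, FP from the rest of the 'pedestrian' prediction marginal, FN from the rest of the 'pedestrian' actual marginal.
F1 score = 2·TP/(2·TP+FP+FN).
pedestrian: TP=11, FP=0+0+3=3, FN=2+3+1=6 → 22/31 = 0.70968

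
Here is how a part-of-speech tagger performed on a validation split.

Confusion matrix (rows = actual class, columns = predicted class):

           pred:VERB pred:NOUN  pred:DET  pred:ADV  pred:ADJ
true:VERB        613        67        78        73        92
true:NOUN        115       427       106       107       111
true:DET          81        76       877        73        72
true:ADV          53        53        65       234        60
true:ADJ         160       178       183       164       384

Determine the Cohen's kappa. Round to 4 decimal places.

Observed agreement pₒ = trace/N = 2535/4502 = 0.56308
Expected agreement pₑ = Σ (rowᵢ·colᵢ)/N² = (923·1022 + 866·801 + 1179·1309 + 465·651 + 1069·719)/4502² = 0.20977
κ = (pₒ − pₑ)/(1 − pₑ) = (0.56308 − 0.20977)/(1 − 0.20977) = 0.4471

0.4471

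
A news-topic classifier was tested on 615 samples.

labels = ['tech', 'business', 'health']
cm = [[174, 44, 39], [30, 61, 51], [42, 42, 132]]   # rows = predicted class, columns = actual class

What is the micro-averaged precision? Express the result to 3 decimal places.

Micro-averaging pools counts across classes: ΣTP=367, ΣFP=248, ΣFN=248.
Micro-precision = TP/(TP+FP) on pooled counts = 0.597 (equals overall accuracy in single-label multiclass).

0.597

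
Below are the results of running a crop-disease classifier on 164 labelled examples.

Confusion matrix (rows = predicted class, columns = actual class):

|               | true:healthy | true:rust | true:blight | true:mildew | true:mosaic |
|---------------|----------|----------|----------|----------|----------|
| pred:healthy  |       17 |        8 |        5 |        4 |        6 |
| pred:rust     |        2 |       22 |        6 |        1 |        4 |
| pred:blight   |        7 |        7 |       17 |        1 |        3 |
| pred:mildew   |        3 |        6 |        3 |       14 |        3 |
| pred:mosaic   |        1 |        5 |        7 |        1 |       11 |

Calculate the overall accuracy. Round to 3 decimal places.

Accuracy = trace / total = (17+22+17+14+11=81) / 164 = 81/164 = 0.494

0.494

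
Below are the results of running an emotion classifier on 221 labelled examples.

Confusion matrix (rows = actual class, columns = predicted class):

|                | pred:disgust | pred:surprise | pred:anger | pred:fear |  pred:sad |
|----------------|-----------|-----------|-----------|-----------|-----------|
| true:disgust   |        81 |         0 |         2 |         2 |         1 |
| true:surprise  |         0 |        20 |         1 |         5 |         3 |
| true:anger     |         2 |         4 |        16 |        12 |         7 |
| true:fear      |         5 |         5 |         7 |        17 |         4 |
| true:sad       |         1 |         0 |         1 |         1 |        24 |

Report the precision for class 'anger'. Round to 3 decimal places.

One-vs-rest for 'anger': TP = diagonal; FP = other classes predicted 'anger'; FN = 'anger' predicted as other.
precision = TP/(TP+FP).
anger: TP=16, FP=2+1+7+1=11 → 16/27 = 0.5926

0.593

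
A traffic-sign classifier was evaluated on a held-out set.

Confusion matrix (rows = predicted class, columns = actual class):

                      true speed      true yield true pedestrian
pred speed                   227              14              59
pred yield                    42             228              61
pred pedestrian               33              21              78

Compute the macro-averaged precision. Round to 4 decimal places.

0.6788

Per-class precision (TP/(TP+FP)):
  speed: TP=227, FP=14+59=73 → 227/300 = 0.75667
  yield: TP=228, FP=42+61=103 → 228/331 = 0.68882
  pedestrian: TP=78, FP=33+21=54 → 78/132 = 0.59091
Macro-precision = mean = (0.75667 + 0.68882 + 0.59091) / 3 = 0.6788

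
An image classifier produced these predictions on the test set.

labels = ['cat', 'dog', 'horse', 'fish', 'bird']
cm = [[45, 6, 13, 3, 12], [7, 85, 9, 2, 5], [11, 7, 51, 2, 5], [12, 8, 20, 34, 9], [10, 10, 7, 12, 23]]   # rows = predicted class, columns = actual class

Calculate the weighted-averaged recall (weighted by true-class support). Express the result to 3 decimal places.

0.583

Per-class recall (TP/(TP+FN)):
  cat: TP=45, FN=7+11+12+10=40 → 45/85 = 0.5294
  dog: TP=85, FN=6+7+8+10=31 → 85/116 = 0.7328
  horse: TP=51, FN=13+9+20+7=49 → 51/100 = 0.5100
  fish: TP=34, FN=3+2+2+12=19 → 34/53 = 0.6415
  bird: TP=23, FN=12+5+5+9=31 → 23/54 = 0.4259
Weighted-recall = Σ (supportᵢ/N)·recallᵢ with N=408: (85/408)·0.5294 + (116/408)·0.7328 + (100/408)·0.5100 + (53/408)·0.6415 + (54/408)·0.4259 = 0.583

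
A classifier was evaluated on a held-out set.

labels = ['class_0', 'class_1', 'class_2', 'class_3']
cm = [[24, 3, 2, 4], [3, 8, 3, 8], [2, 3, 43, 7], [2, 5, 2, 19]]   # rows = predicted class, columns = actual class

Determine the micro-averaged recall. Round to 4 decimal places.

0.6812

Micro-averaging pools counts across classes: ΣTP=94, ΣFP=44, ΣFN=44.
Micro-recall = TP/(TP+FN) on pooled counts = 0.6812 (equals overall accuracy in single-label multiclass).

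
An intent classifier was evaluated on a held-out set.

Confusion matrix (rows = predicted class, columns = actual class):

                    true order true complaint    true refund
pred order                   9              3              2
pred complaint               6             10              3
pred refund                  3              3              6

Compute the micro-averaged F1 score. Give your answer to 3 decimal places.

Micro-averaging pools counts across classes: ΣTP=25, ΣFP=20, ΣFN=20.
Micro-F1 score = 2·TP/(2·TP+FP+FN) on pooled counts = 0.556 (equals overall accuracy in single-label multiclass).

0.556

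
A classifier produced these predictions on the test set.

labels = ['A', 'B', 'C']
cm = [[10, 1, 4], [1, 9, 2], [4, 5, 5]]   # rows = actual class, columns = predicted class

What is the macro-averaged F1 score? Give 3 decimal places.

0.578

Per-class F1 score (2·TP/(2·TP+FP+FN)):
  A: TP=10, FP=1+4=5, FN=1+4=5 → 20/30 = 0.6667
  B: TP=9, FP=1+5=6, FN=1+2=3 → 18/27 = 0.6667
  C: TP=5, FP=4+2=6, FN=4+5=9 → 10/25 = 0.4000
Macro-F1 score = mean = (0.6667 + 0.6667 + 0.4000) / 3 = 0.578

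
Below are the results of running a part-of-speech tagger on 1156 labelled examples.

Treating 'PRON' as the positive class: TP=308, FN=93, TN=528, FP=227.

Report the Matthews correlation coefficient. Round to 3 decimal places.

0.446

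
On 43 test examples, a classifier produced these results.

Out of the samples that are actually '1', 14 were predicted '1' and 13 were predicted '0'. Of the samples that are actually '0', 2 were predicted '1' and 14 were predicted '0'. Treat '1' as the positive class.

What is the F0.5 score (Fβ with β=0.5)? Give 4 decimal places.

0.7692

Fβ = (1+β²)·TP / ((1+β²)·TP + β²·FN + FP), with β²=1/4
= 1.25·14 / (1.25·14 + 0.25·13 + 2) = 0.7692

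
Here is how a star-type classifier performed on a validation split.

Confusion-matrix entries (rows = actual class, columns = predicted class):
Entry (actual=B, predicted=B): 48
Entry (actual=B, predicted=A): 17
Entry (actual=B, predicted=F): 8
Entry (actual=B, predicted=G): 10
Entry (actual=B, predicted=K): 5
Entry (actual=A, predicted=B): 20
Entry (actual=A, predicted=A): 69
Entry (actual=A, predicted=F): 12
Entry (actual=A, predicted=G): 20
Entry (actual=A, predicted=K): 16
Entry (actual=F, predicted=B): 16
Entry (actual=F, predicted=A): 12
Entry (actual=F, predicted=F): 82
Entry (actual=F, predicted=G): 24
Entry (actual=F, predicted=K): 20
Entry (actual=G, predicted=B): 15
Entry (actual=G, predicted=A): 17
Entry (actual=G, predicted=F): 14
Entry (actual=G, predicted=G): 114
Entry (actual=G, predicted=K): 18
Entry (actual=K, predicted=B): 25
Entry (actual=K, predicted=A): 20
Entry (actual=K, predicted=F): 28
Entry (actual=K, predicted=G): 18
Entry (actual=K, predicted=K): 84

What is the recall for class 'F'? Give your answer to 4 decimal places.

0.5325

Treat 'F' as positive and all other classes as negative.
recall = TP/(TP+FN).
F: TP=82, FN=16+12+24+20=72 → 82/154 = 0.53247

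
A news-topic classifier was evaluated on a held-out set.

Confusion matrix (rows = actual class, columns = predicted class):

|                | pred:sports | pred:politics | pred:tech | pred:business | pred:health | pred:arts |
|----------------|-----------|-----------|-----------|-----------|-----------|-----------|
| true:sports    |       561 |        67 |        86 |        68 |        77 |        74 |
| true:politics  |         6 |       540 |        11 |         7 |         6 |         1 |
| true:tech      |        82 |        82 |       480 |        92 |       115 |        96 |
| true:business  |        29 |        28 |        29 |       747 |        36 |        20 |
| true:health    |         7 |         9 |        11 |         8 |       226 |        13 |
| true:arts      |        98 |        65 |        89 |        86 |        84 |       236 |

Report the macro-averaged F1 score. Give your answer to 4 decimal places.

Per-class F1 score (2·TP/(2·TP+FP+FN)):
  sports: TP=561, FP=6+82+29+7+98=222, FN=67+86+68+77+74=372 → 1122/1716 = 0.65385
  politics: TP=540, FP=67+82+28+9+65=251, FN=6+11+7+6+1=31 → 1080/1362 = 0.79295
  tech: TP=480, FP=86+11+29+11+89=226, FN=82+82+92+115+96=467 → 960/1653 = 0.58076
  business: TP=747, FP=68+7+92+8+86=261, FN=29+28+29+36+20=142 → 1494/1897 = 0.78756
  health: TP=226, FP=77+6+115+36+84=318, FN=7+9+11+8+13=48 → 452/818 = 0.55257
  arts: TP=236, FP=74+1+96+20+13=204, FN=98+65+89+86+84=422 → 472/1098 = 0.42987
Macro-F1 score = mean = (0.65385 + 0.79295 + 0.58076 + 0.78756 + 0.55257 + 0.42987) / 6 = 0.6329

0.6329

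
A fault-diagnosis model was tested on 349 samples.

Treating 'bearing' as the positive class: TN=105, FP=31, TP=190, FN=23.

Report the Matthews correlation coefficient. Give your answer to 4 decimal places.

MCC = (TP·TN − FP·FN) / √((TP+FP)(TP+FN)(TN+FP)(TN+FN))
Numerator = 190·105 − 31·23 = 19237
Denominator = √(221·213·136·128) = √819446784 = 28625.9809
MCC = 19237 / 28625.9809 = 0.6720

0.6720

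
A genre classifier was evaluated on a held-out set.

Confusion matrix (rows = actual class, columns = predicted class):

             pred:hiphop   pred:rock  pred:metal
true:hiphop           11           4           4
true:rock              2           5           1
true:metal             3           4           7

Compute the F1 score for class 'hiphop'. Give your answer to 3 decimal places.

0.629

F1 score = 2·TP/(2·TP+FP+FN).
hiphop: TP=11, FP=2+3=5, FN=4+4=8 → 22/35 = 0.6286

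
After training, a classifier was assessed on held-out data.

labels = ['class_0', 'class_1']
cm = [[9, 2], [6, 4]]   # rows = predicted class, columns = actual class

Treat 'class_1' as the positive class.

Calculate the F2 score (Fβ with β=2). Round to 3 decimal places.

0.588

Fβ = (1+β²)·TP / ((1+β²)·TP + β²·FN + FP), with β²=4
= 5·4 / (5·4 + 4·2 + 6) = 0.588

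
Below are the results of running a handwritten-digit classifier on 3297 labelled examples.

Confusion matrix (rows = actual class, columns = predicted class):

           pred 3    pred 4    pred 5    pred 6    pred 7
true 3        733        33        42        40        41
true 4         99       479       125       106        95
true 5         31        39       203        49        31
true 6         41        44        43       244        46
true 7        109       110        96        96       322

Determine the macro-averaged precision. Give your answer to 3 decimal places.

0.572

Per-class precision (TP/(TP+FP)):
  3: TP=733, FP=99+31+41+109=280 → 733/1013 = 0.7236
  4: TP=479, FP=33+39+44+110=226 → 479/705 = 0.6794
  5: TP=203, FP=42+125+43+96=306 → 203/509 = 0.3988
  6: TP=244, FP=40+106+49+96=291 → 244/535 = 0.4561
  7: TP=322, FP=41+95+31+46=213 → 322/535 = 0.6019
Macro-precision = mean = (0.7236 + 0.6794 + 0.3988 + 0.4561 + 0.6019) / 5 = 0.572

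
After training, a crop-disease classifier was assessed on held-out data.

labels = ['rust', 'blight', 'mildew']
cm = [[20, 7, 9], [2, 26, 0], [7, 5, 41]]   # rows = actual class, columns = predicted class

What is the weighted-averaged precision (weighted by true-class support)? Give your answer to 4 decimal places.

Per-class precision (TP/(TP+FP)):
  rust: TP=20, FP=2+7=9 → 20/29 = 0.68966
  blight: TP=26, FP=7+5=12 → 26/38 = 0.68421
  mildew: TP=41, FP=9+0=9 → 41/50 = 0.82000
Weighted-precision = Σ (supportᵢ/N)·precisionᵢ with N=117: (36/117)·0.68966 + (28/117)·0.68421 + (53/117)·0.82000 = 0.7474

0.7474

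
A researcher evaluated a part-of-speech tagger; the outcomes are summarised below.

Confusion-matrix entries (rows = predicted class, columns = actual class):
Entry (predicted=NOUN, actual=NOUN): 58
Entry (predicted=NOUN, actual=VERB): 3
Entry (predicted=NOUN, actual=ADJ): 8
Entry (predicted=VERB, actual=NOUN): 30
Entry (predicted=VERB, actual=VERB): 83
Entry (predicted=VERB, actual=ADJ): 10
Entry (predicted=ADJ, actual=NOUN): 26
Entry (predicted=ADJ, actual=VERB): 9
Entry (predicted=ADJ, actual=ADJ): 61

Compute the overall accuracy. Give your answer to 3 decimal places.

Accuracy = trace / total = (58+83+61=202) / 288 = 202/288 = 0.701

0.701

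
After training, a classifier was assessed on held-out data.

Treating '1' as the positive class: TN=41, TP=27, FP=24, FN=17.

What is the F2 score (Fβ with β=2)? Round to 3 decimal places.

Fβ = (1+β²)·TP / ((1+β²)·TP + β²·FN + FP), with β²=4
= 5·27 / (5·27 + 4·17 + 24) = 0.595

0.595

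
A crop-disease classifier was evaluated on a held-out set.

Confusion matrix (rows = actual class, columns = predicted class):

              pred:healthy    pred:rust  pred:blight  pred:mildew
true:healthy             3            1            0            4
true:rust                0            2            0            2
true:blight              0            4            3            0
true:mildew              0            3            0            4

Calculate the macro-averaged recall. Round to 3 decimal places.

0.469

Per-class recall (TP/(TP+FN)):
  healthy: TP=3, FN=1+0+4=5 → 3/8 = 0.3750
  rust: TP=2, FN=0+0+2=2 → 2/4 = 0.5000
  blight: TP=3, FN=0+4+0=4 → 3/7 = 0.4286
  mildew: TP=4, FN=0+3+0=3 → 4/7 = 0.5714
Macro-recall = mean = (0.3750 + 0.5000 + 0.4286 + 0.5714) / 4 = 0.469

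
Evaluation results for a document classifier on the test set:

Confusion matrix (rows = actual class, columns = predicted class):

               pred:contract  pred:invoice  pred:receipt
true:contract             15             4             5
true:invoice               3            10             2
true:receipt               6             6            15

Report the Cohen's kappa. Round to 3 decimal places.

Observed agreement pₒ = trace/N = 40/66 = 0.6061
Expected agreement pₑ = Σ (rowᵢ·colᵢ)/N² = (24·24 + 15·20 + 27·22)/66² = 0.3375
κ = (pₒ − pₑ)/(1 − pₑ) = (0.6061 − 0.3375)/(1 − 0.3375) = 0.405

0.405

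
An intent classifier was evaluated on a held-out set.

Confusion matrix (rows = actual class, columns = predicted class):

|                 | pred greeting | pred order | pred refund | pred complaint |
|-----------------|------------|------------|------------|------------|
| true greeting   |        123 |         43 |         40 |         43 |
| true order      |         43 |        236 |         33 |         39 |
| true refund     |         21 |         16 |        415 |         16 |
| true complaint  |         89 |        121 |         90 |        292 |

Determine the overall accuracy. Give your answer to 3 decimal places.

Accuracy = trace / total = (123+236+415+292=1066) / 1660 = 1066/1660 = 0.642

0.642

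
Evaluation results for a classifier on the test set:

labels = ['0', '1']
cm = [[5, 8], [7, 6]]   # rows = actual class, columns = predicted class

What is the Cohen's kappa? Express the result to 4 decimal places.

-0.1538

Observed agreement pₒ = trace/N = 11/26 = 0.42308
Expected agreement pₑ = Σ (rowᵢ·colᵢ)/N² = (13·12 + 13·14)/26² = 0.50000
κ = (pₒ − pₑ)/(1 − pₑ) = (0.42308 − 0.50000)/(1 − 0.50000) = -0.1538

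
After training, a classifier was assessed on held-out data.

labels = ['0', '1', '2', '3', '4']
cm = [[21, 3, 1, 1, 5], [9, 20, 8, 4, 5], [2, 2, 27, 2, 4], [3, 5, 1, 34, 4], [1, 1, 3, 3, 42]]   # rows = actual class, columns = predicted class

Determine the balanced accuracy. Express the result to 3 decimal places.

0.681

Balanced accuracy = mean of per-class recall.
  0: recall = 21/31 = 0.6774
  1: recall = 20/46 = 0.4348
  2: recall = 27/37 = 0.7297
  3: recall = 34/47 = 0.7234
  4: recall = 42/50 = 0.8400
Mean = (0.6774 + 0.4348 + 0.7297 + 0.7234 + 0.8400) / 5 = 0.681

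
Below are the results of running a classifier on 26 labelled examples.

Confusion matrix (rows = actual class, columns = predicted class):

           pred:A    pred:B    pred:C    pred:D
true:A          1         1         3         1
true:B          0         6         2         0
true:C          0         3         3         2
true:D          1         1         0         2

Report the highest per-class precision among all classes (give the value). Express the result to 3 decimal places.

0.545

Per-class precision (TP/(TP+FP)):
  A: TP=1, FP=0+0+1=1 → 1/2 = 0.5000
  B: TP=6, FP=1+3+1=5 → 6/11 = 0.5455
  C: TP=3, FP=3+2+0=5 → 3/8 = 0.3750
  D: TP=2, FP=1+0+2=3 → 2/5 = 0.4000
Highest is class 'B' with precision = 0.545.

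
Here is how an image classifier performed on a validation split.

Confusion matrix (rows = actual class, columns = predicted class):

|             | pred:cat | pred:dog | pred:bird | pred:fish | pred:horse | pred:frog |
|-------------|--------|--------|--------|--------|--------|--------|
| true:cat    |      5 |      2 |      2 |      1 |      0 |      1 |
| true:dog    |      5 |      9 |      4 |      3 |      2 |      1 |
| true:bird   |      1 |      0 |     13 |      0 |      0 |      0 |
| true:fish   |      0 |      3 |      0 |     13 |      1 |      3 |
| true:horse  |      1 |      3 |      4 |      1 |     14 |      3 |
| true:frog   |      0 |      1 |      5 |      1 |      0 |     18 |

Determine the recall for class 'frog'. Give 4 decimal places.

0.7200

recall = TP/(TP+FN).
frog: TP=18, FN=0+1+5+1+0=7 → 18/25 = 0.72000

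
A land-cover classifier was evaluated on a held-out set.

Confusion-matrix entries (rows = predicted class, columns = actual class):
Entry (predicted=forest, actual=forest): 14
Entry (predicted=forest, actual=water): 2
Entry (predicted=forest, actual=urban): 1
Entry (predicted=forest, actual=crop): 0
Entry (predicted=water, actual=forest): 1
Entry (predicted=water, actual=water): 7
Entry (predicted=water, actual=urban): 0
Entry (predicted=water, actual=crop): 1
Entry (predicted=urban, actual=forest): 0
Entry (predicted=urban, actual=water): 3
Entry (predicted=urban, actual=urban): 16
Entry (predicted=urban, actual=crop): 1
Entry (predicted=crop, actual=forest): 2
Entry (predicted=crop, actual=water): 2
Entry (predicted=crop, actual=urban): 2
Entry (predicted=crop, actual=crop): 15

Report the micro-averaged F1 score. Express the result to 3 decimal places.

0.776

Micro-averaging pools counts across classes: ΣTP=52, ΣFP=15, ΣFN=15.
Micro-F1 score = 2·TP/(2·TP+FP+FN) on pooled counts = 0.776 (equals overall accuracy in single-label multiclass).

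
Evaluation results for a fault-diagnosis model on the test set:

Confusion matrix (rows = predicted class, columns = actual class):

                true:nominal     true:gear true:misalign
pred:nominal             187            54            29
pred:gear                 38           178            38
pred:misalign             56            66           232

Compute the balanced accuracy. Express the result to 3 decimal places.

0.680

Balanced accuracy = mean of per-class recall.
  nominal: recall = 187/281 = 0.6655
  gear: recall = 178/298 = 0.5973
  misalign: recall = 232/299 = 0.7759
Mean = (0.6655 + 0.5973 + 0.7759) / 3 = 0.680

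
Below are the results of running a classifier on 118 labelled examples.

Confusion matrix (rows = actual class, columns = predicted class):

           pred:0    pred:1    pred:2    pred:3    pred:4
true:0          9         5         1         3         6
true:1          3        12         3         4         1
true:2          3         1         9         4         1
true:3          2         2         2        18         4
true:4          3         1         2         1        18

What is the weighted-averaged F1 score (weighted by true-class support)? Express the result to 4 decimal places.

0.5539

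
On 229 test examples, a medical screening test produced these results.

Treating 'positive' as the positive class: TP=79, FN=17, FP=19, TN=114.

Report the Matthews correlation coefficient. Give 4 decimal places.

0.6782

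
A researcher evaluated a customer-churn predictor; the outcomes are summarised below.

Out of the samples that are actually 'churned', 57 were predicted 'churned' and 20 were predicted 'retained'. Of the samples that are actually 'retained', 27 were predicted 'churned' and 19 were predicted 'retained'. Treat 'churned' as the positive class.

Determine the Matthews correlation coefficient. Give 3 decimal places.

0.159

MCC = (TP·TN − FP·FN) / √((TP+FP)(TP+FN)(TN+FP)(TN+FN))
Numerator = 57·19 − 27·20 = 543
Denominator = √(84·77·46·39) = √11603592 = 3406.4046
MCC = 543 / 3406.4046 = 0.159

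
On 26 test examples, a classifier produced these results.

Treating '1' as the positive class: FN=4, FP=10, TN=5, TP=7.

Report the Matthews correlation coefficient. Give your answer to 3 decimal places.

MCC = (TP·TN − FP·FN) / √((TP+FP)(TP+FN)(TN+FP)(TN+FN))
Numerator = 7·5 − 10·4 = -5
Denominator = √(17·11·15·9) = √25245 = 158.8868
MCC = -5 / 158.8868 = -0.031

-0.031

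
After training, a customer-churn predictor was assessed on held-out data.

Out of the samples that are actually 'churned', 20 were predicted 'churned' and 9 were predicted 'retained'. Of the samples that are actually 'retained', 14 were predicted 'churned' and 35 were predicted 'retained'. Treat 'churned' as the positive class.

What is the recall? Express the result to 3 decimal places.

Recall = TP/(TP+FN) = 20/(20+9) = 20/29 = 0.690

0.690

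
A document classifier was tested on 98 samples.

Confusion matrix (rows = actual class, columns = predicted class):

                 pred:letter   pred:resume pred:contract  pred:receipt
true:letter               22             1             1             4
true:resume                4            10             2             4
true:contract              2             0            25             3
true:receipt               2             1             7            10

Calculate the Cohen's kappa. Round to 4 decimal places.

Observed agreement pₒ = trace/N = 67/98 = 0.68367
Expected agreement pₑ = Σ (rowᵢ·colᵢ)/N² = (28·30 + 20·12 + 30·35 + 20·21)/98² = 0.26551
κ = (pₒ − pₑ)/(1 − pₑ) = (0.68367 − 0.26551)/(1 − 0.26551) = 0.5693

0.5693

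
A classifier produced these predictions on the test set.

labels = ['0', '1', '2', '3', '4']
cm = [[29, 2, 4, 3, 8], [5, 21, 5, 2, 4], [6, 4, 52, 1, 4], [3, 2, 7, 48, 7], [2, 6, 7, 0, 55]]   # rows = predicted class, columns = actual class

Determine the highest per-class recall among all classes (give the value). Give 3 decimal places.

0.889

Per-class recall (TP/(TP+FN)):
  0: TP=29, FN=5+6+3+2=16 → 29/45 = 0.6444
  1: TP=21, FN=2+4+2+6=14 → 21/35 = 0.6000
  2: TP=52, FN=4+5+7+7=23 → 52/75 = 0.6933
  3: TP=48, FN=3+2+1+0=6 → 48/54 = 0.8889
  4: TP=55, FN=8+4+4+7=23 → 55/78 = 0.7051
Highest is class '3' with recall = 0.889.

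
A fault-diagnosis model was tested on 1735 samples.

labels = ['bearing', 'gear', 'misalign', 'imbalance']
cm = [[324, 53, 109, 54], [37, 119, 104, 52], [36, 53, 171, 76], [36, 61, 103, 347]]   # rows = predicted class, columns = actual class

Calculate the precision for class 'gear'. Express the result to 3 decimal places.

Treat 'gear' as positive and all other classes as negative.
precision = TP/(TP+FP).
gear: TP=119, FP=37+104+52=193 → 119/312 = 0.3814

0.381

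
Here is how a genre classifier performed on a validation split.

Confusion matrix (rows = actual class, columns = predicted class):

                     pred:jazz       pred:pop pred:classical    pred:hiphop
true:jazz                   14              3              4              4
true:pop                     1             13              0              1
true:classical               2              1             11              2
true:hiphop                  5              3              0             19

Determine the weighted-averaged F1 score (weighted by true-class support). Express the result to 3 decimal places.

0.684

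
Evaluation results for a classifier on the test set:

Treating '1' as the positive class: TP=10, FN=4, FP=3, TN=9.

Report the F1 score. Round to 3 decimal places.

0.741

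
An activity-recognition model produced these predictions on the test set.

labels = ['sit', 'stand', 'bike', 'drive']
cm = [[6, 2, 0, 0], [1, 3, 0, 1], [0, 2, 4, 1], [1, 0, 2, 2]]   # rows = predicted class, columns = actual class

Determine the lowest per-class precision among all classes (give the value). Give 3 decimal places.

0.400

Per-class precision (TP/(TP+FP)):
  sit: TP=6, FP=2+0+0=2 → 6/8 = 0.7500
  stand: TP=3, FP=1+0+1=2 → 3/5 = 0.6000
  bike: TP=4, FP=0+2+1=3 → 4/7 = 0.5714
  drive: TP=2, FP=1+0+2=3 → 2/5 = 0.4000
Lowest is class 'drive' with precision = 0.400.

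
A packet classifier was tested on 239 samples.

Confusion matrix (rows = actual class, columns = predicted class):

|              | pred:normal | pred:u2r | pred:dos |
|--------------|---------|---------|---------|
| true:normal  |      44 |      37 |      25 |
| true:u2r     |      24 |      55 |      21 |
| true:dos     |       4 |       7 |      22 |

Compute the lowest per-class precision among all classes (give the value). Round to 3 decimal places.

0.324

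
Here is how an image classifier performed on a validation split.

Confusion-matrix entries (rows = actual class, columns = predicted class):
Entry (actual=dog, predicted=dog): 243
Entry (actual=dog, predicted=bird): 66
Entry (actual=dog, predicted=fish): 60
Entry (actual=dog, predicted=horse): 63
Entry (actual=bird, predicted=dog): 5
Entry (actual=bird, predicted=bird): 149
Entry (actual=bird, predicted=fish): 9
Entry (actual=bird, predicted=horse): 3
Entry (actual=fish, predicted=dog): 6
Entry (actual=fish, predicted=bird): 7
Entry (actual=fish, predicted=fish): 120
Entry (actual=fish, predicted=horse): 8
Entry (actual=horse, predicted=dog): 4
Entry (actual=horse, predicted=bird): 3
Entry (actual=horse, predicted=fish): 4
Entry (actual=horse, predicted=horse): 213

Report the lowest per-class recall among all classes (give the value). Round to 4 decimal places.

Per-class recall (TP/(TP+FN)):
  dog: TP=243, FN=66+60+63=189 → 243/432 = 0.56250
  bird: TP=149, FN=5+9+3=17 → 149/166 = 0.89759
  fish: TP=120, FN=6+7+8=21 → 120/141 = 0.85106
  horse: TP=213, FN=4+3+4=11 → 213/224 = 0.95089
Lowest is class 'dog' with recall = 0.5625.

0.5625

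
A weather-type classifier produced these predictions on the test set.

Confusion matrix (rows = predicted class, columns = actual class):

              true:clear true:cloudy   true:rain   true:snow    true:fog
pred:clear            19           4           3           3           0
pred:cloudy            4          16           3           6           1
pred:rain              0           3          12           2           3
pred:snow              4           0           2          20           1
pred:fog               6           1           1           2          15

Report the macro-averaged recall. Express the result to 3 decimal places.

0.634

Per-class recall (TP/(TP+FN)):
  clear: TP=19, FN=4+0+4+6=14 → 19/33 = 0.5758
  cloudy: TP=16, FN=4+3+0+1=8 → 16/24 = 0.6667
  rain: TP=12, FN=3+3+2+1=9 → 12/21 = 0.5714
  snow: TP=20, FN=3+6+2+2=13 → 20/33 = 0.6061
  fog: TP=15, FN=0+1+3+1=5 → 15/20 = 0.7500
Macro-recall = mean = (0.5758 + 0.6667 + 0.5714 + 0.6061 + 0.7500) / 5 = 0.634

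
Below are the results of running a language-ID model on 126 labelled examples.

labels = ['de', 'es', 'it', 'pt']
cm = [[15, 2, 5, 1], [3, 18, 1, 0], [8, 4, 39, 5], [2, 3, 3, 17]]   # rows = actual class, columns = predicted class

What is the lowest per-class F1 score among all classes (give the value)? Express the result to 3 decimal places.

0.588

Per-class F1 score (2·TP/(2·TP+FP+FN)):
  de: TP=15, FP=3+8+2=13, FN=2+5+1=8 → 30/51 = 0.5882
  es: TP=18, FP=2+4+3=9, FN=3+1+0=4 → 36/49 = 0.7347
  it: TP=39, FP=5+1+3=9, FN=8+4+5=17 → 78/104 = 0.7500
  pt: TP=17, FP=1+0+5=6, FN=2+3+3=8 → 34/48 = 0.7083
Lowest is class 'de' with F1 score = 0.588.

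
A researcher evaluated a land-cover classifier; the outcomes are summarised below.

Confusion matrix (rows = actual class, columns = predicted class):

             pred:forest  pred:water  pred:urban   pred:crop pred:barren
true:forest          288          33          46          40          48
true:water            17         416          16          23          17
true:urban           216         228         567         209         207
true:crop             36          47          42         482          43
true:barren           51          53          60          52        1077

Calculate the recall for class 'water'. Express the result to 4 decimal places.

One-vs-rest for 'water': TP = diagonal; FP = other classes predicted 'water'; FN = 'water' predicted as other.
recall = TP/(TP+FN).
water: TP=416, FN=17+16+23+17=73 → 416/489 = 0.85072

0.8507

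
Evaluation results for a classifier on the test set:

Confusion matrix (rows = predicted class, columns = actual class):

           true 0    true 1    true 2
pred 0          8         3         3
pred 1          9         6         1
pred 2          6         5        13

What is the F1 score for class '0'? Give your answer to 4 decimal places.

F1 score = 2·TP/(2·TP+FP+FN).
0: TP=8, FP=3+3=6, FN=9+6=15 → 16/37 = 0.43243

0.4324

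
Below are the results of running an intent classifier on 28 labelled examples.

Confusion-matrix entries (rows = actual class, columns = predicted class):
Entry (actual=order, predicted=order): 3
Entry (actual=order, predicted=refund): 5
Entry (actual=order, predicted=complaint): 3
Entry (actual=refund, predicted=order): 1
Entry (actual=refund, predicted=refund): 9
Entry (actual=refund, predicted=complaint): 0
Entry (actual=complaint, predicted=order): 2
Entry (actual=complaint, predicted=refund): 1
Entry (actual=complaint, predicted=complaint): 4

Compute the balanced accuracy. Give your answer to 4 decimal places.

Balanced accuracy = mean of per-class recall.
  order: recall = 3/11 = 0.27273
  refund: recall = 9/10 = 0.90000
  complaint: recall = 4/7 = 0.57143
Mean = (0.27273 + 0.90000 + 0.57143) / 3 = 0.5814

0.5814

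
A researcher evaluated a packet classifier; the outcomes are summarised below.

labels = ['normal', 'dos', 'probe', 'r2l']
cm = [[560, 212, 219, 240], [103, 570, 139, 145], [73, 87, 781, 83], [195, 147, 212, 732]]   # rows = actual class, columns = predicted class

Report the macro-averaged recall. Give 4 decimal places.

0.5956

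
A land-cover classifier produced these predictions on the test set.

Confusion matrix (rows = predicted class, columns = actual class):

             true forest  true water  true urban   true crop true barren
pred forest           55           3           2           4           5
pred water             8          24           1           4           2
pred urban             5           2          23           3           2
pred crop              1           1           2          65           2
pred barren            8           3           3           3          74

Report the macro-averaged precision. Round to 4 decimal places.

Per-class precision (TP/(TP+FP)):
  forest: TP=55, FP=3+2+4+5=14 → 55/69 = 0.79710
  water: TP=24, FP=8+1+4+2=15 → 24/39 = 0.61538
  urban: TP=23, FP=5+2+3+2=12 → 23/35 = 0.65714
  crop: TP=65, FP=1+1+2+2=6 → 65/71 = 0.91549
  barren: TP=74, FP=8+3+3+3=17 → 74/91 = 0.81319
Macro-precision = mean = (0.79710 + 0.61538 + 0.65714 + 0.91549 + 0.81319) / 5 = 0.7597

0.7597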